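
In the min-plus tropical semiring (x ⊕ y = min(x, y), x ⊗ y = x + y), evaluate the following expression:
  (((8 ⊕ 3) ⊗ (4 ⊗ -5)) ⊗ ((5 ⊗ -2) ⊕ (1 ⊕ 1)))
(((8 ⊕ 3) ⊗ (4 ⊗ -5)) ⊗ ((5 ⊗ -2) ⊕ (1 ⊕ 1))) = 3

Expand innermost to outermost. Recall ⊕ takes the minimum of its arguments and ⊗ takes their sum. Working out the expression (((8 ⊕ 3) ⊗ (4 ⊗ -5)) ⊗ ((5 ⊗ -2) ⊕ (1 ⊕ 1))) gives 3.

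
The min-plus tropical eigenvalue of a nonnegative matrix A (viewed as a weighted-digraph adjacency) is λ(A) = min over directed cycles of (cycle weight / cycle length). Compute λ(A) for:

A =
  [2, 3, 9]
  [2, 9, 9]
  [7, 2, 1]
λ(A) = 1

Enumerate directed cycles and compute their means (weight / length). Sample:
  cycle 0 → 0: weight = 2, length = 1, mean = 2/1 ≈ 2.000
  cycle 1 → 1: weight = 9, length = 1, mean = 9/1 ≈ 9.000
  cycle 2 → 2: weight = 1, length = 1, mean = 1/1 ≈ 1.000
  cycle 0 → 1 → 0: weight = 5, length = 2, mean = 5/2 ≈ 2.500
  cycle 0 → 2 → 0: weight = 16, length = 2, mean = 16/2 ≈ 8.000
  cycle 1 → 0 → 1: weight = 5, length = 2, mean = 5/2 ≈ 2.500
Minimum mean = 1.000, attained e.g. along the cycle 2 → 2 with weight 1 and length 1. So λ(A) = 1/1 = 1.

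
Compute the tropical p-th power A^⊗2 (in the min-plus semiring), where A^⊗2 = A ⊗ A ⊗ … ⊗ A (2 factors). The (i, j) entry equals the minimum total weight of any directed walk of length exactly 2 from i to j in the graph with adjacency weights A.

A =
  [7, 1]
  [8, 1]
A^⊗2 =
  [9, 2]
  [9, 2]

Each entry (A^⊗2)_ij equals the minimum over all length-2 walks i = v_0 → v_1 → … → v_2 = j of Σ_t A[v_t][v_{t+1}]. For example, for (i, j) = (0, 1) we minimise over 2 possible intermediate vertex sequences; the minimum is 2, attained along the walk 0 → 1 → 1.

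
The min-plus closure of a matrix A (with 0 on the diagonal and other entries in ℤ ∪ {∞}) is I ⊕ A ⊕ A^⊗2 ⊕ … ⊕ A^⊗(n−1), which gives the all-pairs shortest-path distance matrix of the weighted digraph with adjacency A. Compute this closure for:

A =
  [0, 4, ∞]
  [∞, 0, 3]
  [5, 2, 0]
Closure =
  [0, 4, 7]
  [8, 0, 3]
  [5, 2, 0]

This is the Floyd-Warshall all-pairs shortest-path computation. For each intermediate vertex k = 0, 1, …, 2, update dist[i][j] ← min(dist[i][j], dist[i][k] + dist[k][j]). The final matrix gives, for each (i, j), the minimum total weight of any directed path from i to j (possibly empty when i = j).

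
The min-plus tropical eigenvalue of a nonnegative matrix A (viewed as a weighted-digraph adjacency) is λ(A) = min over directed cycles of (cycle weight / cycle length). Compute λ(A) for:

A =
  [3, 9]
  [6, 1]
λ(A) = 1

Enumerate directed cycles and compute their means (weight / length). Sample:
  cycle 0 → 0: weight = 3, length = 1, mean = 3/1 ≈ 3.000
  cycle 1 → 1: weight = 1, length = 1, mean = 1/1 ≈ 1.000
  cycle 0 → 1 → 0: weight = 15, length = 2, mean = 15/2 ≈ 7.500
  cycle 1 → 0 → 1: weight = 15, length = 2, mean = 15/2 ≈ 7.500
Minimum mean = 1.000, attained e.g. along the cycle 1 → 1 with weight 1 and length 1. So λ(A) = 1/1 = 1.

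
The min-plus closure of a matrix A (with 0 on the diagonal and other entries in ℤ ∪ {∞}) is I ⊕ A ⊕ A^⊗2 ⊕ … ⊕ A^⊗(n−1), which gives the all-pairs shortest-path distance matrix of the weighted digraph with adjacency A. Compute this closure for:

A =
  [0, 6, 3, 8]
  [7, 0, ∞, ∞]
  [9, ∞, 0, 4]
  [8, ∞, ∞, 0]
Closure =
  [0, 6, 3, 7]
  [7, 0, 10, 14]
  [9, 15, 0, 4]
  [8, 14, 11, 0]

This is the Floyd-Warshall all-pairs shortest-path computation. For each intermediate vertex k = 0, 1, …, 3, update dist[i][j] ← min(dist[i][j], dist[i][k] + dist[k][j]). The final matrix gives, for each (i, j), the minimum total weight of any directed path from i to j (possibly empty when i = j).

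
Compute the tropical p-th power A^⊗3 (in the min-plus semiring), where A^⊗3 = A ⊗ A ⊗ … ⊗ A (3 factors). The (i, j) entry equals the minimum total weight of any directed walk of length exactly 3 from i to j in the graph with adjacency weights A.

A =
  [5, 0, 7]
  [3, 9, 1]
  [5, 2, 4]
A^⊗3 =
  [6, 3, 5]
  [6, 6, 4]
  [8, 5, 6]

Each entry (A^⊗3)_ij equals the minimum over all length-3 walks i = v_0 → v_1 → … → v_3 = j of Σ_t A[v_t][v_{t+1}]. For example, for (i, j) = (0, 2) we minimise over 9 possible intermediate vertex sequences; the minimum is 5, attained along the walk 0 → 1 → 2 → 2.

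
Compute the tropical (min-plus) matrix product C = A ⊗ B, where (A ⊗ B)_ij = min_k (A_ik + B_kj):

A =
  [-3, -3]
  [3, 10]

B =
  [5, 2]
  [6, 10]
A ⊗ B =
  [2, -1]
  [8, 5]

Apply the min-plus product entry-by-entry:
  C[0][0] = min over k of (A[0][0] + B[0][0] = -3 + 5 = 2, A[0][1] + B[1][0] = -3 + 6 = 3) = 2 (attained at k = 0)
  C[0][1] = min over k of (A[0][0] + B[0][1] = -3 + 2 = -1, A[0][1] + B[1][1] = -3 + 10 = 7) = -1 (attained at k = 0)
  C[1][0] = min over k of (A[1][0] + B[0][0] = 3 + 5 = 8, A[1][1] + B[1][0] = 10 + 6 = 16) = 8 (attained at k = 0)
  C[1][1] = min over k of (A[1][0] + B[0][1] = 3 + 2 = 5, A[1][1] + B[1][1] = 10 + 10 = 20) = 5 (attained at k = 0)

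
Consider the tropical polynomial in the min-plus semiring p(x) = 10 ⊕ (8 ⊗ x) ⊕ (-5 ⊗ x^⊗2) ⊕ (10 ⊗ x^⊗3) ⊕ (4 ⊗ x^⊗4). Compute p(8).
p(8) = 10

A tropical monomial a ⊗ x^⊗i evaluates to a + i · x. Evaluating each term at x = 8:
  Term 0 contributes 10 + 0 · 8 = 10
  Term 1 contributes 8 + 1 · 8 = 16
  Term 2 contributes -5 + 2 · 8 = 11
  Term 3 contributes 10 + 3 · 8 = 34
  Term 4 contributes 4 + 4 · 8 = 36
p(8) = ⊕ of these = min[10, 16, 11, 34, 36] = 10.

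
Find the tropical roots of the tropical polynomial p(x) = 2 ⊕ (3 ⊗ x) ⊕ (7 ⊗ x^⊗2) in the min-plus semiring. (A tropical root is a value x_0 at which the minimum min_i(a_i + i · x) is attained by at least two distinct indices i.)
Roots: {-4, -1}

Each tropical root is a break point of the lower envelope of the lines y = a_i + i · x (there are 3 lines, with slopes 0, 1, ..., 2). Only the lines that attain the minimum somewhere contribute to roots; other lines are dominated. Here the surviving (envelope) indices are i = 2, i = 1, i = 0.
Intersections between consecutive envelope lines give the roots: for adjacent envelope indices i < j the intersection is x = (a_i − a_j) / (j − i). Reading off the sorted break points: {-4, -1}.
Verification: at each break x_0, at least two indices attain the minimum of min_i(a_i + i · x_0).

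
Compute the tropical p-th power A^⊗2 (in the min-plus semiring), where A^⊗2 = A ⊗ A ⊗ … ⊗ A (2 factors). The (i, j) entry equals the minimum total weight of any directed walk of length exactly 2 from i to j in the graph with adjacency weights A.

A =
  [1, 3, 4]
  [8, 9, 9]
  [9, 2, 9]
A^⊗2 =
  [2, 4, 5]
  [9, 11, 12]
  [10, 11, 11]

Each entry (A^⊗2)_ij equals the minimum over all length-2 walks i = v_0 → v_1 → … → v_2 = j of Σ_t A[v_t][v_{t+1}]. For example, for (i, j) = (0, 2) we minimise over 3 possible intermediate vertex sequences; the minimum is 5, attained along the walk 0 → 0 → 2.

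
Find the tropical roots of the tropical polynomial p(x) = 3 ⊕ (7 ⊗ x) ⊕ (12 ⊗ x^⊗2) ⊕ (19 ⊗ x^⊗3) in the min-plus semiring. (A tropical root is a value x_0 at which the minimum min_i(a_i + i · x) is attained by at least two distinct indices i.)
Roots: {-7, -5, -4}

Each tropical root is a break point of the lower envelope of the lines y = a_i + i · x (there are 4 lines, with slopes 0, 1, ..., 3). Only the lines that attain the minimum somewhere contribute to roots; other lines are dominated. Here the surviving (envelope) indices are i = 3, i = 2, i = 1, i = 0.
Intersections between consecutive envelope lines give the roots: for adjacent envelope indices i < j the intersection is x = (a_i − a_j) / (j − i). Reading off the sorted break points: {-7, -5, -4}.
Verification: at each break x_0, at least two indices attain the minimum of min_i(a_i + i · x_0).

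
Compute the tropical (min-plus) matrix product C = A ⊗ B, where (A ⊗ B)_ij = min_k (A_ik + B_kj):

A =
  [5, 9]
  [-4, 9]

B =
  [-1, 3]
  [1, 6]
A ⊗ B =
  [4, 8]
  [-5, -1]

Apply the min-plus product entry-by-entry:
  C[0][0] = min over k of (A[0][0] + B[0][0] = 5 + -1 = 4, A[0][1] + B[1][0] = 9 + 1 = 10) = 4 (attained at k = 0)
  C[0][1] = min over k of (A[0][0] + B[0][1] = 5 + 3 = 8, A[0][1] + B[1][1] = 9 + 6 = 15) = 8 (attained at k = 0)
  C[1][0] = min over k of (A[1][0] + B[0][0] = -4 + -1 = -5, A[1][1] + B[1][0] = 9 + 1 = 10) = -5 (attained at k = 0)
  C[1][1] = min over k of (A[1][0] + B[0][1] = -4 + 3 = -1, A[1][1] + B[1][1] = 9 + 6 = 15) = -1 (attained at k = 0)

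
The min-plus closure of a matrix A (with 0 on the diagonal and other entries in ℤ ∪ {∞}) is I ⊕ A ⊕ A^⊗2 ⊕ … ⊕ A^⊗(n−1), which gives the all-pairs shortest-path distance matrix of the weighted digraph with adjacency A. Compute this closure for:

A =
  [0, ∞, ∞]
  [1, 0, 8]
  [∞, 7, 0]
Closure =
  [0, ∞, ∞]
  [1, 0, 8]
  [8, 7, 0]

This is the Floyd-Warshall all-pairs shortest-path computation. For each intermediate vertex k = 0, 1, …, 2, update dist[i][j] ← min(dist[i][j], dist[i][k] + dist[k][j]). The final matrix gives, for each (i, j), the minimum total weight of any directed path from i to j (possibly empty when i = j).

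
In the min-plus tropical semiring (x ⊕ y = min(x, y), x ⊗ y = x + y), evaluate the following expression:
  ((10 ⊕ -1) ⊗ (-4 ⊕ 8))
((10 ⊕ -1) ⊗ (-4 ⊕ 8)) = -5

Expand innermost to outermost. Recall ⊕ takes the minimum of its arguments and ⊗ takes their sum. Working out the expression ((10 ⊕ -1) ⊗ (-4 ⊕ 8)) gives -5.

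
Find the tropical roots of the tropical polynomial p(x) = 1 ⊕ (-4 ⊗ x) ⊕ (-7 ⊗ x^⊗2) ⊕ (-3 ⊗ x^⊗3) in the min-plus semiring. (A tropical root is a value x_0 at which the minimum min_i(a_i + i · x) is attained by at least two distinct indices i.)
Roots: {-4, 3, 5}

Each tropical root is a break point of the lower envelope of the lines y = a_i + i · x (there are 4 lines, with slopes 0, 1, ..., 3). Only the lines that attain the minimum somewhere contribute to roots; other lines are dominated. Here the surviving (envelope) indices are i = 3, i = 2, i = 1, i = 0.
Intersections between consecutive envelope lines give the roots: for adjacent envelope indices i < j the intersection is x = (a_i − a_j) / (j − i). Reading off the sorted break points: {-4, 3, 5}.
Verification: at each break x_0, at least two indices attain the minimum of min_i(a_i + i · x_0).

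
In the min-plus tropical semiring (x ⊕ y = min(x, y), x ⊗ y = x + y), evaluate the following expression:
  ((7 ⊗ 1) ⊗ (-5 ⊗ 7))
((7 ⊗ 1) ⊗ (-5 ⊗ 7)) = 10

Expand innermost to outermost. Recall ⊕ takes the minimum of its arguments and ⊗ takes their sum. Working out the expression ((7 ⊗ 1) ⊗ (-5 ⊗ 7)) gives 10.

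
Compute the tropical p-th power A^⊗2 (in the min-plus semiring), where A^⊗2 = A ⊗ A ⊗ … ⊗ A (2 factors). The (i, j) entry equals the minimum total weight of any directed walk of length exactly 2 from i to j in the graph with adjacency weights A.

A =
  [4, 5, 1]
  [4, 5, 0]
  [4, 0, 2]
A^⊗2 =
  [5, 1, 3]
  [4, 0, 2]
  [4, 2, 0]

Each entry (A^⊗2)_ij equals the minimum over all length-2 walks i = v_0 → v_1 → … → v_2 = j of Σ_t A[v_t][v_{t+1}]. For example, for (i, j) = (0, 2) we minimise over 3 possible intermediate vertex sequences; the minimum is 3, attained along the walk 0 → 2 → 2.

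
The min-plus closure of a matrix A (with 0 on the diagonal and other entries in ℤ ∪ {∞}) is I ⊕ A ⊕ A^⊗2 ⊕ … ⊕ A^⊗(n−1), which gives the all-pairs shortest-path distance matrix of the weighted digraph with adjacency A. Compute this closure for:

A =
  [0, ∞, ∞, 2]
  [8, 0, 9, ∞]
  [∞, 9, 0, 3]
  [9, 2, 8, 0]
Closure =
  [0, 4, 10, 2]
  [8, 0, 9, 10]
  [12, 5, 0, 3]
  [9, 2, 8, 0]

This is the Floyd-Warshall all-pairs shortest-path computation. For each intermediate vertex k = 0, 1, …, 3, update dist[i][j] ← min(dist[i][j], dist[i][k] + dist[k][j]). The final matrix gives, for each (i, j), the minimum total weight of any directed path from i to j (possibly empty when i = j).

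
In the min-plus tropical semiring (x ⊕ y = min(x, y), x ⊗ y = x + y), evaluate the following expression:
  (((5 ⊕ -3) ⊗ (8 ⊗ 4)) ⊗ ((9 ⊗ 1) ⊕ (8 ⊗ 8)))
(((5 ⊕ -3) ⊗ (8 ⊗ 4)) ⊗ ((9 ⊗ 1) ⊕ (8 ⊗ 8))) = 19

Expand innermost to outermost. Recall ⊕ takes the minimum of its arguments and ⊗ takes their sum. Working out the expression (((5 ⊕ -3) ⊗ (8 ⊗ 4)) ⊗ ((9 ⊗ 1) ⊕ (8 ⊗ 8))) gives 19.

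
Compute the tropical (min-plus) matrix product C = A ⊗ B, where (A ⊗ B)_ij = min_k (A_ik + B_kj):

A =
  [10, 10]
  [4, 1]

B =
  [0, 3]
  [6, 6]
A ⊗ B =
  [10, 13]
  [4, 7]

Apply the min-plus product entry-by-entry:
  C[0][0] = min over k of (A[0][0] + B[0][0] = 10 + 0 = 10, A[0][1] + B[1][0] = 10 + 6 = 16) = 10 (attained at k = 0)
  C[0][1] = min over k of (A[0][0] + B[0][1] = 10 + 3 = 13, A[0][1] + B[1][1] = 10 + 6 = 16) = 13 (attained at k = 0)
  C[1][0] = min over k of (A[1][0] + B[0][0] = 4 + 0 = 4, A[1][1] + B[1][0] = 1 + 6 = 7) = 4 (attained at k = 0)
  C[1][1] = min over k of (A[1][0] + B[0][1] = 4 + 3 = 7, A[1][1] + B[1][1] = 1 + 6 = 7) = 7 (attained at k = 0)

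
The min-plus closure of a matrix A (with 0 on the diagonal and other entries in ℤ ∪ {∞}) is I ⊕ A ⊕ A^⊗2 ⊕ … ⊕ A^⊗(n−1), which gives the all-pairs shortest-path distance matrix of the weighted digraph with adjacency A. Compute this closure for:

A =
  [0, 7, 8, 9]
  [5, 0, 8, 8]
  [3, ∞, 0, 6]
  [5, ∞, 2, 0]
Closure =
  [0, 7, 8, 9]
  [5, 0, 8, 8]
  [3, 10, 0, 6]
  [5, 12, 2, 0]

This is the Floyd-Warshall all-pairs shortest-path computation. For each intermediate vertex k = 0, 1, …, 3, update dist[i][j] ← min(dist[i][j], dist[i][k] + dist[k][j]). The final matrix gives, for each (i, j), the minimum total weight of any directed path from i to j (possibly empty when i = j).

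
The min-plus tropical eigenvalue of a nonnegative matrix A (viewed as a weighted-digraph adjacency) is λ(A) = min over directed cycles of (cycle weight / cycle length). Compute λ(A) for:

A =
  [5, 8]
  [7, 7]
λ(A) = 5

Enumerate directed cycles and compute their means (weight / length). Sample:
  cycle 0 → 0: weight = 5, length = 1, mean = 5/1 ≈ 5.000
  cycle 1 → 1: weight = 7, length = 1, mean = 7/1 ≈ 7.000
  cycle 0 → 1 → 0: weight = 15, length = 2, mean = 15/2 ≈ 7.500
  cycle 1 → 0 → 1: weight = 15, length = 2, mean = 15/2 ≈ 7.500
Minimum mean = 5.000, attained e.g. along the cycle 0 → 0 with weight 5 and length 1. So λ(A) = 5/1 = 5.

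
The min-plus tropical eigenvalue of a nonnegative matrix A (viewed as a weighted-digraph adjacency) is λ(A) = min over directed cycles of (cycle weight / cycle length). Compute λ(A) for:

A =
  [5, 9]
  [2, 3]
λ(A) = 3

Enumerate directed cycles and compute their means (weight / length). Sample:
  cycle 0 → 0: weight = 5, length = 1, mean = 5/1 ≈ 5.000
  cycle 1 → 1: weight = 3, length = 1, mean = 3/1 ≈ 3.000
  cycle 0 → 1 → 0: weight = 11, length = 2, mean = 11/2 ≈ 5.500
  cycle 1 → 0 → 1: weight = 11, length = 2, mean = 11/2 ≈ 5.500
Minimum mean = 3.000, attained e.g. along the cycle 1 → 1 with weight 3 and length 1. So λ(A) = 3/1 = 3.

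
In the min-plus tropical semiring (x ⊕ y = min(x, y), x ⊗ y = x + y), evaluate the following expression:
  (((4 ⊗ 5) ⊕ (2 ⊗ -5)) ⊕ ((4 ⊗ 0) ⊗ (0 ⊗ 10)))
(((4 ⊗ 5) ⊕ (2 ⊗ -5)) ⊕ ((4 ⊗ 0) ⊗ (0 ⊗ 10))) = -3

Expand innermost to outermost. Recall ⊕ takes the minimum of its arguments and ⊗ takes their sum. Working out the expression (((4 ⊗ 5) ⊕ (2 ⊗ -5)) ⊕ ((4 ⊗ 0) ⊗ (0 ⊗ 10))) gives -3.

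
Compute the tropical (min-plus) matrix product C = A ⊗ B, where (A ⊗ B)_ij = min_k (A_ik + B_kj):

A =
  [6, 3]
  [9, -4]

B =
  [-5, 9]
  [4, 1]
A ⊗ B =
  [1, 4]
  [0, -3]

Apply the min-plus product entry-by-entry:
  C[0][0] = min over k of (A[0][0] + B[0][0] = 6 + -5 = 1, A[0][1] + B[1][0] = 3 + 4 = 7) = 1 (attained at k = 0)
  C[0][1] = min over k of (A[0][0] + B[0][1] = 6 + 9 = 15, A[0][1] + B[1][1] = 3 + 1 = 4) = 4 (attained at k = 1)
  C[1][0] = min over k of (A[1][0] + B[0][0] = 9 + -5 = 4, A[1][1] + B[1][0] = -4 + 4 = 0) = 0 (attained at k = 1)
  C[1][1] = min over k of (A[1][0] + B[0][1] = 9 + 9 = 18, A[1][1] + B[1][1] = -4 + 1 = -3) = -3 (attained at k = 1)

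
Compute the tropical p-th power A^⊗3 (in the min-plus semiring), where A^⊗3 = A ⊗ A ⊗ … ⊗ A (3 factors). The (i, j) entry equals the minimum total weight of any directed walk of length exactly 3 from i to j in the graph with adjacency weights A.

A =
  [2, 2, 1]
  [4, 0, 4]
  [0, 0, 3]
A^⊗3 =
  [3, 1, 2]
  [4, 0, 4]
  [1, 0, 3]

Each entry (A^⊗3)_ij equals the minimum over all length-3 walks i = v_0 → v_1 → … → v_3 = j of Σ_t A[v_t][v_{t+1}]. For example, for (i, j) = (0, 2) we minimise over 9 possible intermediate vertex sequences; the minimum is 2, attained along the walk 0 → 2 → 0 → 2.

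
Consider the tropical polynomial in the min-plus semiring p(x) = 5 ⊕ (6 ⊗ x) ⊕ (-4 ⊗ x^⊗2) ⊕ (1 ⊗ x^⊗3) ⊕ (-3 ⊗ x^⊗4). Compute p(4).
p(4) = 4

A tropical monomial a ⊗ x^⊗i evaluates to a + i · x. Evaluating each term at x = 4:
  Term 0 contributes 5 + 0 · 4 = 5
  Term 1 contributes 6 + 1 · 4 = 10
  Term 2 contributes -4 + 2 · 4 = 4
  Term 3 contributes 1 + 3 · 4 = 13
  Term 4 contributes -3 + 4 · 4 = 13
p(4) = ⊕ of these = min[5, 10, 4, 13, 13] = 4.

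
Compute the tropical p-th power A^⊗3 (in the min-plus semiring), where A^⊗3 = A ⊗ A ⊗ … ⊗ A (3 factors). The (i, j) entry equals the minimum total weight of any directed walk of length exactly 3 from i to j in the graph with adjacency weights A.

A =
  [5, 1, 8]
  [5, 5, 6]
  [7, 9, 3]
A^⊗3 =
  [11, 7, 10]
  [11, 11, 12]
  [13, 11, 9]

Each entry (A^⊗3)_ij equals the minimum over all length-3 walks i = v_0 → v_1 → … → v_3 = j of Σ_t A[v_t][v_{t+1}]. For example, for (i, j) = (0, 2) we minimise over 9 possible intermediate vertex sequences; the minimum is 10, attained along the walk 0 → 1 → 2 → 2.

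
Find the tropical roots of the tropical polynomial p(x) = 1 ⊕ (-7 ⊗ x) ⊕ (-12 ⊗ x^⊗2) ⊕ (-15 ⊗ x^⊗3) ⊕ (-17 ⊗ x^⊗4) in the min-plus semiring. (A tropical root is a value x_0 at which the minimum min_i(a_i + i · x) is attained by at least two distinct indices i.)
Roots: {2, 3, 5, 8}

Each tropical root is a break point of the lower envelope of the lines y = a_i + i · x (there are 5 lines, with slopes 0, 1, ..., 4). Only the lines that attain the minimum somewhere contribute to roots; other lines are dominated. Here the surviving (envelope) indices are i = 4, i = 3, i = 2, i = 1, i = 0.
Intersections between consecutive envelope lines give the roots: for adjacent envelope indices i < j the intersection is x = (a_i − a_j) / (j − i). Reading off the sorted break points: {2, 3, 5, 8}.
Verification: at each break x_0, at least two indices attain the minimum of min_i(a_i + i · x_0).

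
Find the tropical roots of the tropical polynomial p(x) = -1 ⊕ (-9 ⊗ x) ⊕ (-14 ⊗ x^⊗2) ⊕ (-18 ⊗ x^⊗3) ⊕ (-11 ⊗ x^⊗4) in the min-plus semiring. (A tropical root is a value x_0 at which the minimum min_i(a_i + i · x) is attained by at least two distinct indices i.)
Roots: {-7, 4, 5, 8}

Each tropical root is a break point of the lower envelope of the lines y = a_i + i · x (there are 5 lines, with slopes 0, 1, ..., 4). Only the lines that attain the minimum somewhere contribute to roots; other lines are dominated. Here the surviving (envelope) indices are i = 4, i = 3, i = 2, i = 1, i = 0.
Intersections between consecutive envelope lines give the roots: for adjacent envelope indices i < j the intersection is x = (a_i − a_j) / (j − i). Reading off the sorted break points: {-7, 4, 5, 8}.
Verification: at each break x_0, at least two indices attain the minimum of min_i(a_i + i · x_0).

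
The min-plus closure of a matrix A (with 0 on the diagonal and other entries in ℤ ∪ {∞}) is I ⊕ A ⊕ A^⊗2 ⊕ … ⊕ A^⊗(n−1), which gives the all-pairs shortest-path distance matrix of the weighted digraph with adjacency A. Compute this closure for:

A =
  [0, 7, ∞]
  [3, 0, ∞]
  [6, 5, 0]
Closure =
  [0, 7, ∞]
  [3, 0, ∞]
  [6, 5, 0]

This is the Floyd-Warshall all-pairs shortest-path computation. For each intermediate vertex k = 0, 1, …, 2, update dist[i][j] ← min(dist[i][j], dist[i][k] + dist[k][j]). The final matrix gives, for each (i, j), the minimum total weight of any directed path from i to j (possibly empty when i = j).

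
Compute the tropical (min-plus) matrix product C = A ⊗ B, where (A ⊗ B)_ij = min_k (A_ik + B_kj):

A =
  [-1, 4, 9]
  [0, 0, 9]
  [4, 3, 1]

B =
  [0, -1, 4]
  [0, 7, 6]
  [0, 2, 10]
A ⊗ B =
  [-1, -2, 3]
  [0, -1, 4]
  [1, 3, 8]

Apply the min-plus product entry-by-entry:
  C[0][0] = min over k of (A[0][0] + B[0][0] = -1 + 0 = -1, A[0][1] + B[1][0] = 4 + 0 = 4, A[0][2] + B[2][0] = 9 + 0 = 9) = -1 (attained at k = 0)
  C[0][1] = min over k of (A[0][0] + B[0][1] = -1 + -1 = -2, A[0][1] + B[1][1] = 4 + 7 = 11, A[0][2] + B[2][1] = 9 + 2 = 11) = -2 (attained at k = 0)
  C[0][2] = min over k of (A[0][0] + B[0][2] = -1 + 4 = 3, A[0][1] + B[1][2] = 4 + 6 = 10, A[0][2] + B[2][2] = 9 + 10 = 19) = 3 (attained at k = 0)
  C[1][0] = min over k of (A[1][0] + B[0][0] = 0 + 0 = 0, A[1][1] + B[1][0] = 0 + 0 = 0, A[1][2] + B[2][0] = 9 + 0 = 9) = 0 (attained at k = 0)
  C[1][1] = min over k of (A[1][0] + B[0][1] = 0 + -1 = -1, A[1][1] + B[1][1] = 0 + 7 = 7, A[1][2] + B[2][1] = 9 + 2 = 11) = -1 (attained at k = 0)
  C[1][2] = min over k of (A[1][0] + B[0][2] = 0 + 4 = 4, A[1][1] + B[1][2] = 0 + 6 = 6, A[1][2] + B[2][2] = 9 + 10 = 19) = 4 (attained at k = 0)
  C[2][0] = min over k of (A[2][0] + B[0][0] = 4 + 0 = 4, A[2][1] + B[1][0] = 3 + 0 = 3, A[2][2] + B[2][0] = 1 + 0 = 1) = 1 (attained at k = 2)
  C[2][1] = min over k of (A[2][0] + B[0][1] = 4 + -1 = 3, A[2][1] + B[1][1] = 3 + 7 = 10, A[2][2] + B[2][1] = 1 + 2 = 3) = 3 (attained at k = 0)
  C[2][2] = min over k of (A[2][0] + B[0][2] = 4 + 4 = 8, A[2][1] + B[1][2] = 3 + 6 = 9, A[2][2] + B[2][2] = 1 + 10 = 11) = 8 (attained at k = 0)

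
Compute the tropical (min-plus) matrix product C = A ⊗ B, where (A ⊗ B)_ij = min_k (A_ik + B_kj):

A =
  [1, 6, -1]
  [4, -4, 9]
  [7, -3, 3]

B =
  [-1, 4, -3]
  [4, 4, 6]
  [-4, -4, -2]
A ⊗ B =
  [-5, -5, -3]
  [0, 0, 1]
  [-1, -1, 1]

Apply the min-plus product entry-by-entry:
  C[0][0] = min over k of (A[0][0] + B[0][0] = 1 + -1 = 0, A[0][1] + B[1][0] = 6 + 4 = 10, A[0][2] + B[2][0] = -1 + -4 = -5) = -5 (attained at k = 2)
  C[0][1] = min over k of (A[0][0] + B[0][1] = 1 + 4 = 5, A[0][1] + B[1][1] = 6 + 4 = 10, A[0][2] + B[2][1] = -1 + -4 = -5) = -5 (attained at k = 2)
  C[0][2] = min over k of (A[0][0] + B[0][2] = 1 + -3 = -2, A[0][1] + B[1][2] = 6 + 6 = 12, A[0][2] + B[2][2] = -1 + -2 = -3) = -3 (attained at k = 2)
  C[1][0] = min over k of (A[1][0] + B[0][0] = 4 + -1 = 3, A[1][1] + B[1][0] = -4 + 4 = 0, A[1][2] + B[2][0] = 9 + -4 = 5) = 0 (attained at k = 1)
  C[1][1] = min over k of (A[1][0] + B[0][1] = 4 + 4 = 8, A[1][1] + B[1][1] = -4 + 4 = 0, A[1][2] + B[2][1] = 9 + -4 = 5) = 0 (attained at k = 1)
  C[1][2] = min over k of (A[1][0] + B[0][2] = 4 + -3 = 1, A[1][1] + B[1][2] = -4 + 6 = 2, A[1][2] + B[2][2] = 9 + -2 = 7) = 1 (attained at k = 0)
  C[2][0] = min over k of (A[2][0] + B[0][0] = 7 + -1 = 6, A[2][1] + B[1][0] = -3 + 4 = 1, A[2][2] + B[2][0] = 3 + -4 = -1) = -1 (attained at k = 2)
  C[2][1] = min over k of (A[2][0] + B[0][1] = 7 + 4 = 11, A[2][1] + B[1][1] = -3 + 4 = 1, A[2][2] + B[2][1] = 3 + -4 = -1) = -1 (attained at k = 2)
  C[2][2] = min over k of (A[2][0] + B[0][2] = 7 + -3 = 4, A[2][1] + B[1][2] = -3 + 6 = 3, A[2][2] + B[2][2] = 3 + -2 = 1) = 1 (attained at k = 2)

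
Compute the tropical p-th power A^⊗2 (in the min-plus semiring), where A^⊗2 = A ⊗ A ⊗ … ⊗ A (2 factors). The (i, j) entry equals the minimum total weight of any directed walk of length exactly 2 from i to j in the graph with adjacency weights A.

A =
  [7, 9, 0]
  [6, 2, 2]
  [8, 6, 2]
A^⊗2 =
  [8, 6, 2]
  [8, 4, 4]
  [10, 8, 4]

Each entry (A^⊗2)_ij equals the minimum over all length-2 walks i = v_0 → v_1 → … → v_2 = j of Σ_t A[v_t][v_{t+1}]. For example, for (i, j) = (0, 2) we minimise over 3 possible intermediate vertex sequences; the minimum is 2, attained along the walk 0 → 2 → 2.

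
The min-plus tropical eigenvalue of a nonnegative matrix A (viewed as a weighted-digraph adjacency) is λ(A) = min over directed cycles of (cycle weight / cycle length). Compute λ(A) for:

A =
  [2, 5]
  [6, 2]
λ(A) = 2

Enumerate directed cycles and compute their means (weight / length). Sample:
  cycle 0 → 0: weight = 2, length = 1, mean = 2/1 ≈ 2.000
  cycle 1 → 1: weight = 2, length = 1, mean = 2/1 ≈ 2.000
  cycle 0 → 1 → 0: weight = 11, length = 2, mean = 11/2 ≈ 5.500
  cycle 1 → 0 → 1: weight = 11, length = 2, mean = 11/2 ≈ 5.500
Minimum mean = 2.000, attained e.g. along the cycle 0 → 0 with weight 2 and length 1. So λ(A) = 2/1 = 2.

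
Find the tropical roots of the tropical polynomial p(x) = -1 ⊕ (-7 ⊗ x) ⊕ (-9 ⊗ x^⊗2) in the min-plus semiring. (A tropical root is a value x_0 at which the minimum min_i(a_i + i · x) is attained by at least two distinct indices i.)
Roots: {2, 6}

Each tropical root is a break point of the lower envelope of the lines y = a_i + i · x (there are 3 lines, with slopes 0, 1, ..., 2). Only the lines that attain the minimum somewhere contribute to roots; other lines are dominated. Here the surviving (envelope) indices are i = 2, i = 1, i = 0.
Intersections between consecutive envelope lines give the roots: for adjacent envelope indices i < j the intersection is x = (a_i − a_j) / (j − i). Reading off the sorted break points: {2, 6}.
Verification: at each break x_0, at least two indices attain the minimum of min_i(a_i + i · x_0).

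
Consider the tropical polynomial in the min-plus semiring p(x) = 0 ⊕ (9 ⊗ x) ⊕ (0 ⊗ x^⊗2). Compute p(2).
p(2) = 0

A tropical monomial a ⊗ x^⊗i evaluates to a + i · x. Evaluating each term at x = 2:
  Term 0 contributes 0 + 0 · 2 = 0
  Term 1 contributes 9 + 1 · 2 = 11
  Term 2 contributes 0 + 2 · 2 = 4
p(2) = ⊕ of these = min[0, 11, 4] = 0.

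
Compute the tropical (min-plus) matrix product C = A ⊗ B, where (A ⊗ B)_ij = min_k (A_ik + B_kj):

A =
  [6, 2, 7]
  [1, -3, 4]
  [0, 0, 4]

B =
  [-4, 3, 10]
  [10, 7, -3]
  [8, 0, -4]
A ⊗ B =
  [2, 7, -1]
  [-3, 4, -6]
  [-4, 3, -3]

Apply the min-plus product entry-by-entry:
  C[0][0] = min over k of (A[0][0] + B[0][0] = 6 + -4 = 2, A[0][1] + B[1][0] = 2 + 10 = 12, A[0][2] + B[2][0] = 7 + 8 = 15) = 2 (attained at k = 0)
  C[0][1] = min over k of (A[0][0] + B[0][1] = 6 + 3 = 9, A[0][1] + B[1][1] = 2 + 7 = 9, A[0][2] + B[2][1] = 7 + 0 = 7) = 7 (attained at k = 2)
  C[0][2] = min over k of (A[0][0] + B[0][2] = 6 + 10 = 16, A[0][1] + B[1][2] = 2 + -3 = -1, A[0][2] + B[2][2] = 7 + -4 = 3) = -1 (attained at k = 1)
  C[1][0] = min over k of (A[1][0] + B[0][0] = 1 + -4 = -3, A[1][1] + B[1][0] = -3 + 10 = 7, A[1][2] + B[2][0] = 4 + 8 = 12) = -3 (attained at k = 0)
  C[1][1] = min over k of (A[1][0] + B[0][1] = 1 + 3 = 4, A[1][1] + B[1][1] = -3 + 7 = 4, A[1][2] + B[2][1] = 4 + 0 = 4) = 4 (attained at k = 0)
  C[1][2] = min over k of (A[1][0] + B[0][2] = 1 + 10 = 11, A[1][1] + B[1][2] = -3 + -3 = -6, A[1][2] + B[2][2] = 4 + -4 = 0) = -6 (attained at k = 1)
  C[2][0] = min over k of (A[2][0] + B[0][0] = 0 + -4 = -4, A[2][1] + B[1][0] = 0 + 10 = 10, A[2][2] + B[2][0] = 4 + 8 = 12) = -4 (attained at k = 0)
  C[2][1] = min over k of (A[2][0] + B[0][1] = 0 + 3 = 3, A[2][1] + B[1][1] = 0 + 7 = 7, A[2][2] + B[2][1] = 4 + 0 = 4) = 3 (attained at k = 0)
  C[2][2] = min over k of (A[2][0] + B[0][2] = 0 + 10 = 10, A[2][1] + B[1][2] = 0 + -3 = -3, A[2][2] + B[2][2] = 4 + -4 = 0) = -3 (attained at k = 1)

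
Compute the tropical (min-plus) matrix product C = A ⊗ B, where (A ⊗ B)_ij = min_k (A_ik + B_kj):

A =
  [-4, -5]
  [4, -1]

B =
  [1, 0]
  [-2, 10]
A ⊗ B =
  [-7, -4]
  [-3, 4]

Apply the min-plus product entry-by-entry:
  C[0][0] = min over k of (A[0][0] + B[0][0] = -4 + 1 = -3, A[0][1] + B[1][0] = -5 + -2 = -7) = -7 (attained at k = 1)
  C[0][1] = min over k of (A[0][0] + B[0][1] = -4 + 0 = -4, A[0][1] + B[1][1] = -5 + 10 = 5) = -4 (attained at k = 0)
  C[1][0] = min over k of (A[1][0] + B[0][0] = 4 + 1 = 5, A[1][1] + B[1][0] = -1 + -2 = -3) = -3 (attained at k = 1)
  C[1][1] = min over k of (A[1][0] + B[0][1] = 4 + 0 = 4, A[1][1] + B[1][1] = -1 + 10 = 9) = 4 (attained at k = 0)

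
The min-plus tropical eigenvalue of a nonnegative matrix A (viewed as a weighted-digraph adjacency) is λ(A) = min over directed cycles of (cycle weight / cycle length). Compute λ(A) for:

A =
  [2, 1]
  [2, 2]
λ(A) = 3/2

Enumerate directed cycles and compute their means (weight / length). Sample:
  cycle 0 → 0: weight = 2, length = 1, mean = 2/1 ≈ 2.000
  cycle 1 → 1: weight = 2, length = 1, mean = 2/1 ≈ 2.000
  cycle 0 → 1 → 0: weight = 3, length = 2, mean = 3/2 ≈ 1.500
  cycle 1 → 0 → 1: weight = 3, length = 2, mean = 3/2 ≈ 1.500
Minimum mean = 1.500, attained e.g. along the cycle 0 → 1 → 0 with weight 3 and length 2. So λ(A) = 3/2 = 3/2.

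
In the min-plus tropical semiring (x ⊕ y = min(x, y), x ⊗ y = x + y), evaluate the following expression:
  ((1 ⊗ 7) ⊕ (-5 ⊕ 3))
((1 ⊗ 7) ⊕ (-5 ⊕ 3)) = -5

Expand innermost to outermost. Recall ⊕ takes the minimum of its arguments and ⊗ takes their sum. Working out the expression ((1 ⊗ 7) ⊕ (-5 ⊕ 3)) gives -5.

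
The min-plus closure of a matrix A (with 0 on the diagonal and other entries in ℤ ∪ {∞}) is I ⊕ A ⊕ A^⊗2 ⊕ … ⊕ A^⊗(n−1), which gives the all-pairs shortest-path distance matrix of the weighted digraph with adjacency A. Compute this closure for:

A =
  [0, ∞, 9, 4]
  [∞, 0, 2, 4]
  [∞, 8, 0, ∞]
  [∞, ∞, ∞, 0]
Closure =
  [0, 17, 9, 4]
  [∞, 0, 2, 4]
  [∞, 8, 0, 12]
  [∞, ∞, ∞, 0]

This is the Floyd-Warshall all-pairs shortest-path computation. For each intermediate vertex k = 0, 1, …, 3, update dist[i][j] ← min(dist[i][j], dist[i][k] + dist[k][j]). The final matrix gives, for each (i, j), the minimum total weight of any directed path from i to j (possibly empty when i = j).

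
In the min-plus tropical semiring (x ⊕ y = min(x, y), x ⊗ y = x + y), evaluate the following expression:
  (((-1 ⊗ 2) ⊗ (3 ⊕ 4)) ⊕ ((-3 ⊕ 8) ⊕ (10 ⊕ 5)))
(((-1 ⊗ 2) ⊗ (3 ⊕ 4)) ⊕ ((-3 ⊕ 8) ⊕ (10 ⊕ 5))) = -3

Expand innermost to outermost. Recall ⊕ takes the minimum of its arguments and ⊗ takes their sum. Working out the expression (((-1 ⊗ 2) ⊗ (3 ⊕ 4)) ⊕ ((-3 ⊕ 8) ⊕ (10 ⊕ 5))) gives -3.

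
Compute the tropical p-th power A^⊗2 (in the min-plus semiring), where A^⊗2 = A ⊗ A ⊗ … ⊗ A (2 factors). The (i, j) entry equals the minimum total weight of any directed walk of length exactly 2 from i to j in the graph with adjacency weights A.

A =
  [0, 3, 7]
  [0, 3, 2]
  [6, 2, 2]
A^⊗2 =
  [0, 3, 5]
  [0, 3, 4]
  [2, 4, 4]

Each entry (A^⊗2)_ij equals the minimum over all length-2 walks i = v_0 → v_1 → … → v_2 = j of Σ_t A[v_t][v_{t+1}]. For example, for (i, j) = (0, 2) we minimise over 3 possible intermediate vertex sequences; the minimum is 5, attained along the walk 0 → 1 → 2.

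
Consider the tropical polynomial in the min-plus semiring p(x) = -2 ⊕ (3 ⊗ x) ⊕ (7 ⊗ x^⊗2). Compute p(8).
p(8) = -2

A tropical monomial a ⊗ x^⊗i evaluates to a + i · x. Evaluating each term at x = 8:
  Term 0 contributes -2 + 0 · 8 = -2
  Term 1 contributes 3 + 1 · 8 = 11
  Term 2 contributes 7 + 2 · 8 = 23
p(8) = ⊕ of these = min[-2, 11, 23] = -2.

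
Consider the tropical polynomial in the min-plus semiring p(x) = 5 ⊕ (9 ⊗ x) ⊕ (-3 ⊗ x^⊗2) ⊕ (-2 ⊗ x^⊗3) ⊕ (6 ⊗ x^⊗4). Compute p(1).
p(1) = -1

A tropical monomial a ⊗ x^⊗i evaluates to a + i · x. Evaluating each term at x = 1:
  Term 0 contributes 5 + 0 · 1 = 5
  Term 1 contributes 9 + 1 · 1 = 10
  Term 2 contributes -3 + 2 · 1 = -1
  Term 3 contributes -2 + 3 · 1 = 1
  Term 4 contributes 6 + 4 · 1 = 10
p(1) = ⊕ of these = min[5, 10, -1, 1, 10] = -1.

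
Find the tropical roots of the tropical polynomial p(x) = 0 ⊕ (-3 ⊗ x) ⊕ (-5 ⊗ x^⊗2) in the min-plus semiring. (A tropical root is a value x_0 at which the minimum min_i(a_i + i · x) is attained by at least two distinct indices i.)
Roots: {2, 3}

Each tropical root is a break point of the lower envelope of the lines y = a_i + i · x (there are 3 lines, with slopes 0, 1, ..., 2). Only the lines that attain the minimum somewhere contribute to roots; other lines are dominated. Here the surviving (envelope) indices are i = 2, i = 1, i = 0.
Intersections between consecutive envelope lines give the roots: for adjacent envelope indices i < j the intersection is x = (a_i − a_j) / (j − i). Reading off the sorted break points: {2, 3}.
Verification: at each break x_0, at least two indices attain the minimum of min_i(a_i + i · x_0).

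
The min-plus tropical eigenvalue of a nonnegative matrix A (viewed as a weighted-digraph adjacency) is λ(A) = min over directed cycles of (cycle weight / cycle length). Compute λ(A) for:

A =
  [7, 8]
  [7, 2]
λ(A) = 2

Enumerate directed cycles and compute their means (weight / length). Sample:
  cycle 0 → 0: weight = 7, length = 1, mean = 7/1 ≈ 7.000
  cycle 1 → 1: weight = 2, length = 1, mean = 2/1 ≈ 2.000
  cycle 0 → 1 → 0: weight = 15, length = 2, mean = 15/2 ≈ 7.500
  cycle 1 → 0 → 1: weight = 15, length = 2, mean = 15/2 ≈ 7.500
Minimum mean = 2.000, attained e.g. along the cycle 1 → 1 with weight 2 and length 1. So λ(A) = 2/1 = 2.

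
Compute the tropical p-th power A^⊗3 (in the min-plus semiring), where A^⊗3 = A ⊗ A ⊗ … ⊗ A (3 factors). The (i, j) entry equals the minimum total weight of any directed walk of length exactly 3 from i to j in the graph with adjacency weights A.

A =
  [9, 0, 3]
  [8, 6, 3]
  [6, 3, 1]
A^⊗3 =
  [9, 6, 4]
  [10, 7, 5]
  [8, 5, 3]

Each entry (A^⊗3)_ij equals the minimum over all length-3 walks i = v_0 → v_1 → … → v_3 = j of Σ_t A[v_t][v_{t+1}]. For example, for (i, j) = (0, 2) we minimise over 9 possible intermediate vertex sequences; the minimum is 4, attained along the walk 0 → 1 → 2 → 2.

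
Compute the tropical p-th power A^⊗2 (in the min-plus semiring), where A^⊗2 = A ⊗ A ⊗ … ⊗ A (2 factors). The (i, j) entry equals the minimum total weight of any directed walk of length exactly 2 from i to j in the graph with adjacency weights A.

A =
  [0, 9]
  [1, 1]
A^⊗2 =
  [0, 9]
  [1, 2]

Each entry (A^⊗2)_ij equals the minimum over all length-2 walks i = v_0 → v_1 → … → v_2 = j of Σ_t A[v_t][v_{t+1}]. For example, for (i, j) = (0, 1) we minimise over 2 possible intermediate vertex sequences; the minimum is 9, attained along the walk 0 → 0 → 1.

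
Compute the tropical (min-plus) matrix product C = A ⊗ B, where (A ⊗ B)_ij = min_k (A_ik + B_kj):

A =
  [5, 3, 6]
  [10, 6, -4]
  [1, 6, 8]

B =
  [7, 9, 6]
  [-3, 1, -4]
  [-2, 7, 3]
A ⊗ B =
  [0, 4, -1]
  [-6, 3, -1]
  [3, 7, 2]

Apply the min-plus product entry-by-entry:
  C[0][0] = min over k of (A[0][0] + B[0][0] = 5 + 7 = 12, A[0][1] + B[1][0] = 3 + -3 = 0, A[0][2] + B[2][0] = 6 + -2 = 4) = 0 (attained at k = 1)
  C[0][1] = min over k of (A[0][0] + B[0][1] = 5 + 9 = 14, A[0][1] + B[1][1] = 3 + 1 = 4, A[0][2] + B[2][1] = 6 + 7 = 13) = 4 (attained at k = 1)
  C[0][2] = min over k of (A[0][0] + B[0][2] = 5 + 6 = 11, A[0][1] + B[1][2] = 3 + -4 = -1, A[0][2] + B[2][2] = 6 + 3 = 9) = -1 (attained at k = 1)
  C[1][0] = min over k of (A[1][0] + B[0][0] = 10 + 7 = 17, A[1][1] + B[1][0] = 6 + -3 = 3, A[1][2] + B[2][0] = -4 + -2 = -6) = -6 (attained at k = 2)
  C[1][1] = min over k of (A[1][0] + B[0][1] = 10 + 9 = 19, A[1][1] + B[1][1] = 6 + 1 = 7, A[1][2] + B[2][1] = -4 + 7 = 3) = 3 (attained at k = 2)
  C[1][2] = min over k of (A[1][0] + B[0][2] = 10 + 6 = 16, A[1][1] + B[1][2] = 6 + -4 = 2, A[1][2] + B[2][2] = -4 + 3 = -1) = -1 (attained at k = 2)
  C[2][0] = min over k of (A[2][0] + B[0][0] = 1 + 7 = 8, A[2][1] + B[1][0] = 6 + -3 = 3, A[2][2] + B[2][0] = 8 + -2 = 6) = 3 (attained at k = 1)
  C[2][1] = min over k of (A[2][0] + B[0][1] = 1 + 9 = 10, A[2][1] + B[1][1] = 6 + 1 = 7, A[2][2] + B[2][1] = 8 + 7 = 15) = 7 (attained at k = 1)
  C[2][2] = min over k of (A[2][0] + B[0][2] = 1 + 6 = 7, A[2][1] + B[1][2] = 6 + -4 = 2, A[2][2] + B[2][2] = 8 + 3 = 11) = 2 (attained at k = 1)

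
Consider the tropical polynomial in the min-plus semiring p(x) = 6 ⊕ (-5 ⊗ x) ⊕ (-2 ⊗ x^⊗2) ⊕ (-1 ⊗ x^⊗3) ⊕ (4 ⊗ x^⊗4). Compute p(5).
p(5) = 0

A tropical monomial a ⊗ x^⊗i evaluates to a + i · x. Evaluating each term at x = 5:
  Term 0 contributes 6 + 0 · 5 = 6
  Term 1 contributes -5 + 1 · 5 = 0
  Term 2 contributes -2 + 2 · 5 = 8
  Term 3 contributes -1 + 3 · 5 = 14
  Term 4 contributes 4 + 4 · 5 = 24
p(5) = ⊕ of these = min[6, 0, 8, 14, 24] = 0.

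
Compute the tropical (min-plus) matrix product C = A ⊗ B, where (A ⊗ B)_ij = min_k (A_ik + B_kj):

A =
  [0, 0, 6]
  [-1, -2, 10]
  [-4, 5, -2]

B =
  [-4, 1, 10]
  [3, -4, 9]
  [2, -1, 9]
A ⊗ B =
  [-4, -4, 9]
  [-5, -6, 7]
  [-8, -3, 6]

Apply the min-plus product entry-by-entry:
  C[0][0] = min over k of (A[0][0] + B[0][0] = 0 + -4 = -4, A[0][1] + B[1][0] = 0 + 3 = 3, A[0][2] + B[2][0] = 6 + 2 = 8) = -4 (attained at k = 0)
  C[0][1] = min over k of (A[0][0] + B[0][1] = 0 + 1 = 1, A[0][1] + B[1][1] = 0 + -4 = -4, A[0][2] + B[2][1] = 6 + -1 = 5) = -4 (attained at k = 1)
  C[0][2] = min over k of (A[0][0] + B[0][2] = 0 + 10 = 10, A[0][1] + B[1][2] = 0 + 9 = 9, A[0][2] + B[2][2] = 6 + 9 = 15) = 9 (attained at k = 1)
  C[1][0] = min over k of (A[1][0] + B[0][0] = -1 + -4 = -5, A[1][1] + B[1][0] = -2 + 3 = 1, A[1][2] + B[2][0] = 10 + 2 = 12) = -5 (attained at k = 0)
  C[1][1] = min over k of (A[1][0] + B[0][1] = -1 + 1 = 0, A[1][1] + B[1][1] = -2 + -4 = -6, A[1][2] + B[2][1] = 10 + -1 = 9) = -6 (attained at k = 1)
  C[1][2] = min over k of (A[1][0] + B[0][2] = -1 + 10 = 9, A[1][1] + B[1][2] = -2 + 9 = 7, A[1][2] + B[2][2] = 10 + 9 = 19) = 7 (attained at k = 1)
  C[2][0] = min over k of (A[2][0] + B[0][0] = -4 + -4 = -8, A[2][1] + B[1][0] = 5 + 3 = 8, A[2][2] + B[2][0] = -2 + 2 = 0) = -8 (attained at k = 0)
  C[2][1] = min over k of (A[2][0] + B[0][1] = -4 + 1 = -3, A[2][1] + B[1][1] = 5 + -4 = 1, A[2][2] + B[2][1] = -2 + -1 = -3) = -3 (attained at k = 0)
  C[2][2] = min over k of (A[2][0] + B[0][2] = -4 + 10 = 6, A[2][1] + B[1][2] = 5 + 9 = 14, A[2][2] + B[2][2] = -2 + 9 = 7) = 6 (attained at k = 0)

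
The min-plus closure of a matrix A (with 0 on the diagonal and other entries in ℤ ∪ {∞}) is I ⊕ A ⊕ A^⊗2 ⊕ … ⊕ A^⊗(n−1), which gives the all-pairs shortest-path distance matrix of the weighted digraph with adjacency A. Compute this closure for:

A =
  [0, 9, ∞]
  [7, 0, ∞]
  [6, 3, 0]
Closure =
  [0, 9, ∞]
  [7, 0, ∞]
  [6, 3, 0]

This is the Floyd-Warshall all-pairs shortest-path computation. For each intermediate vertex k = 0, 1, …, 2, update dist[i][j] ← min(dist[i][j], dist[i][k] + dist[k][j]). The final matrix gives, for each (i, j), the minimum total weight of any directed path from i to j (possibly empty when i = j).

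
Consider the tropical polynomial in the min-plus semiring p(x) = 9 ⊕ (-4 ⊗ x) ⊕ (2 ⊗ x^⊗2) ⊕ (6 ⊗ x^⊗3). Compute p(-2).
p(-2) = -6

A tropical monomial a ⊗ x^⊗i evaluates to a + i · x. Evaluating each term at x = -2:
  Term 0 contributes 9 + 0 · -2 = 9
  Term 1 contributes -4 + 1 · -2 = -6
  Term 2 contributes 2 + 2 · -2 = -2
  Term 3 contributes 6 + 3 · -2 = 0
p(-2) = ⊕ of these = min[9, -6, -2, 0] = -6.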